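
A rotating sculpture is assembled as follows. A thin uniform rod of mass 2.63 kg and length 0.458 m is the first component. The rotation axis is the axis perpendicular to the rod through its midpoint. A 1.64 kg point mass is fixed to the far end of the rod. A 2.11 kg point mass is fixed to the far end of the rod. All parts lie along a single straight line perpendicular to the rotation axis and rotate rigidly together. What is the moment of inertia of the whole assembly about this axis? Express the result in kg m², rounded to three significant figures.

Thin rod: I_cm = (1/12)ML² = (1/12)(2.63)(0.458)² = 0.045973 kg m²; axis through the centre, so I = 0.045973 kg m².
Point mass: I_cm = 0; centre at d = 0.229 m, so I = I_cm + Md² gives I = 0 + (1.64)(0.229)² = 0.086003 kg m².
Point mass: I_cm = 0; centre at d = 0.229 m, so I = I_cm + Md² gives I = 0 + (2.11)(0.229)² = 0.11065 kg m².
Total I = 0.045973 + 0.086003 + 0.11065 = 0.24263 kg m².

0.243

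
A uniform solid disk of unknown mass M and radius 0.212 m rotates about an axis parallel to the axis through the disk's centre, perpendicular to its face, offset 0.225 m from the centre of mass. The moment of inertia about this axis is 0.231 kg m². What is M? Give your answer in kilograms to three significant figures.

I = I_cm + Md² = (1/2)MR² + Md² = M·[0.5·(0.212)² + (0.225)²] = M·0.073097.
So M = 0.231 / 0.073097 = 3.1602 kg.

3.16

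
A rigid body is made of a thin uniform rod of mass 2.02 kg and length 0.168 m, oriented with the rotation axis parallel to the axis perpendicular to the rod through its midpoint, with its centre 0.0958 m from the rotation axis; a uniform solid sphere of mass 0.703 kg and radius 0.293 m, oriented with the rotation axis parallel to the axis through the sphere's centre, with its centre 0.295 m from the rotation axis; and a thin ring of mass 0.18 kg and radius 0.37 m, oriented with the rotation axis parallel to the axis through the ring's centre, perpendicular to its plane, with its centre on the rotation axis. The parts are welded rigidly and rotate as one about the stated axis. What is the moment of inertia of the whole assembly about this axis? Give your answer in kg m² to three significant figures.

0.133

Thin rod: I_cm = (1/12)ML² = (1/12)(2.02)(0.168)² = 0.004751 kg m²; centre at d = 0.0958 m, so the parallel axis theorem gives I = 0.004751 + (2.02)(0.0958)² = 0.02329 kg m².
Solid sphere: I_cm = (2/5)MR² = (2/5)(0.703)(0.293)² = 0.024141 kg m²; centre at d = 0.295 m, so the parallel axis theorem gives I = 0.024141 + (0.703)(0.295)² = 0.085319 kg m².
Thin ring: I_cm = MR² = (0.18)(0.37)² = 0.024642 kg m²; axis through the centre, so I = 0.024642 kg m².
Total I = 0.02329 + 0.085319 + 0.024642 = 0.13325 kg m².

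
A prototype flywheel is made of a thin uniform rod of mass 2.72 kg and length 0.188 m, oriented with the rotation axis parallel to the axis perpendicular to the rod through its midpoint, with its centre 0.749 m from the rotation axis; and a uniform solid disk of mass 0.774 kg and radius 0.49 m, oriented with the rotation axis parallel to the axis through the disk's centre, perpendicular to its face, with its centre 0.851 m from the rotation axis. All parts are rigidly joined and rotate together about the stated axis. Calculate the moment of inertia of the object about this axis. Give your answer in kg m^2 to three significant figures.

Thin rod: I_cm = (1/12)ML² = (1/12)(2.72)(0.188)² = 0.0080113 kg m^2; centre at d = 0.749 m, so I = I_cm + Md² gives I = 0.0080113 + (2.72)(0.749)² = 1.5339 kg m^2.
Solid disk: I_cm = (1/2)MR² = (1/2)(0.774)(0.49)² = 0.092919 kg m^2; centre at d = 0.851 m, so I = I_cm + Md² gives I = 0.092919 + (0.774)(0.851)² = 0.65345 kg m^2.
Total I = 1.5339 + 0.65345 = 2.1874 kg m^2.

2.19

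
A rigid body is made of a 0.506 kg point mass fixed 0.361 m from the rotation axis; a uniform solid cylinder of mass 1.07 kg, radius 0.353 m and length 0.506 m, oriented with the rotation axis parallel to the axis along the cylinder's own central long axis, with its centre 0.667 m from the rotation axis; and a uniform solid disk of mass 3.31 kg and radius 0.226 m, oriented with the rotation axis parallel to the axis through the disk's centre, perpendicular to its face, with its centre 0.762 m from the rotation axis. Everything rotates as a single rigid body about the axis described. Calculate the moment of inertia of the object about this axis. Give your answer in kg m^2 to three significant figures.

Point mass: I_cm = 0; centre at d = 0.361 m, so I = I_cm + Md² gives I = 0 + (0.506)(0.361)² = 0.065942 kg m^2.
Solid cylinder: I_cm = (1/2)MR² = (1/2)(1.07)(0.353)² = 0.066666 kg m^2; centre at d = 0.667 m, so I = I_cm + Md² gives I = 0.066666 + (1.07)(0.667)² = 0.5427 kg m^2.
Solid disk: I_cm = (1/2)MR² = (1/2)(3.31)(0.226)² = 0.084531 kg m^2; centre at d = 0.762 m, so I = I_cm + Md² gives I = 0.084531 + (3.31)(0.762)² = 2.0065 kg m^2.
Total I = 0.065942 + 0.5427 + 2.0065 = 2.6151 kg m^2.

2.62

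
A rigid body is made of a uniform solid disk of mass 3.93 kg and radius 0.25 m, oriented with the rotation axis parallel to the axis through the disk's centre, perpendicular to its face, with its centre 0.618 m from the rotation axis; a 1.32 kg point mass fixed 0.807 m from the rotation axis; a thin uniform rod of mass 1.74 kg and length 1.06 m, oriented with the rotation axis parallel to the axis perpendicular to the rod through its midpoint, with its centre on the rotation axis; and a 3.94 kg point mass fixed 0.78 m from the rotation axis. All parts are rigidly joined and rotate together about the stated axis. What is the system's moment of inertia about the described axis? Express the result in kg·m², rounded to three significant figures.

5.04

Solid disk: I_cm = (1/2)MR² = (1/2)(3.93)(0.25)² = 0.12281 kg·m²; centre at d = 0.618 m, so the parallel axis theorem gives I = 0.12281 + (3.93)(0.618)² = 1.6238 kg·m².
Point mass: I_cm = 0; centre at d = 0.807 m, so the parallel axis theorem gives I = 0 + (1.32)(0.807)² = 0.85965 kg·m².
Thin rod: I_cm = (1/12)ML² = (1/12)(1.74)(1.06)² = 0.16292 kg·m²; axis through the centre, so I = 0.16292 kg·m².
Point mass: I_cm = 0; centre at d = 0.78 m, so the parallel axis theorem gives I = 0 + (3.94)(0.78)² = 2.3971 kg·m².
Total I = 1.6238 + 0.85965 + 0.16292 + 2.3971 = 5.0434 kg·m².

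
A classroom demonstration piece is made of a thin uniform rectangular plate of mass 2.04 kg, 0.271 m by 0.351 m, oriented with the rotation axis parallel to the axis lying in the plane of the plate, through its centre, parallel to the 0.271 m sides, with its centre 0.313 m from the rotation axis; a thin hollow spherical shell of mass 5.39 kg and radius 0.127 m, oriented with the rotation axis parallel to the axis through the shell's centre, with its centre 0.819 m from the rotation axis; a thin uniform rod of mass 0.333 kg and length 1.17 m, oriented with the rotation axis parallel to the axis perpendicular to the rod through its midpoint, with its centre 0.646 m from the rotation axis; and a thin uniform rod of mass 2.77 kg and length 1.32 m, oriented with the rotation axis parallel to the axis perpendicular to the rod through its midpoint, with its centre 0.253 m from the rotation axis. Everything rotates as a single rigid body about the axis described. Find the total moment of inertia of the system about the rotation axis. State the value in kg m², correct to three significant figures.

4.65

Rectangular plate: I_cm = (1/12)Mb² = (1/12)(2.04)(0.351)² = 0.020944 kg m²; centre at d = 0.313 m, so I = I_cm + Md² gives I = 0.020944 + (2.04)(0.313)² = 0.2208 kg m².
Spherical shell: I_cm = (2/3)MR² = (2/3)(5.39)(0.127)² = 0.057957 kg m²; centre at d = 0.819 m, so I = I_cm + Md² gives I = 0.057957 + (5.39)(0.819)² = 3.6734 kg m².
Thin rod: I_cm = (1/12)ML² = (1/12)(0.333)(1.17)² = 0.037987 kg m²; centre at d = 0.646 m, so I = I_cm + Md² gives I = 0.037987 + (0.333)(0.646)² = 0.17695 kg m².
Thin rod: I_cm = (1/12)ML² = (1/12)(2.77)(1.32)² = 0.4022 kg m²; centre at d = 0.253 m, so I = I_cm + Md² gives I = 0.4022 + (2.77)(0.253)² = 0.57951 kg m².
Total I = 0.2208 + 3.6734 + 0.17695 + 0.57951 = 4.6506 kg m².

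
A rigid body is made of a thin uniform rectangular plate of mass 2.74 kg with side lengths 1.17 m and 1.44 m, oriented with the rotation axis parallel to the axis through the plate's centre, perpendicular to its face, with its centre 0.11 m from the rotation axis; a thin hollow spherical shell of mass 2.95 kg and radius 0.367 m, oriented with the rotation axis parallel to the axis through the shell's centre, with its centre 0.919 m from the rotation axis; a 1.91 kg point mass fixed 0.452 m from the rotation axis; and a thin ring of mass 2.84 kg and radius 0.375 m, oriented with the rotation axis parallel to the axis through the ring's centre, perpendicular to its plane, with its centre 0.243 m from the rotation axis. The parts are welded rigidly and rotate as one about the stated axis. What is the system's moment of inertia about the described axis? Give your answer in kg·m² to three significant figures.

Rectangular plate: I_cm = (1/12)M(a²+b²) = (1/12)(2.74)[(1.17)² + (1.44)²] = 0.78604 kg·m²; centre at d = 0.11 m, so the parallel axis theorem gives I = 0.78604 + (2.74)(0.11)² = 0.81919 kg·m².
Spherical shell: I_cm = (2/3)MR² = (2/3)(2.95)(0.367)² = 0.26489 kg·m²; centre at d = 0.919 m, so the parallel axis theorem gives I = 0.26489 + (2.95)(0.919)² = 2.7563 kg·m².
Point mass: I_cm = 0; centre at d = 0.452 m, so the parallel axis theorem gives I = 0 + (1.91)(0.452)² = 0.39022 kg·m².
Thin ring: I_cm = MR² = (2.84)(0.375)² = 0.39937 kg·m²; centre at d = 0.243 m, so the parallel axis theorem gives I = 0.39937 + (2.84)(0.243)² = 0.56707 kg·m².
Total I = 0.81919 + 2.7563 + 0.39022 + 0.56707 = 4.5328 kg·m².

4.53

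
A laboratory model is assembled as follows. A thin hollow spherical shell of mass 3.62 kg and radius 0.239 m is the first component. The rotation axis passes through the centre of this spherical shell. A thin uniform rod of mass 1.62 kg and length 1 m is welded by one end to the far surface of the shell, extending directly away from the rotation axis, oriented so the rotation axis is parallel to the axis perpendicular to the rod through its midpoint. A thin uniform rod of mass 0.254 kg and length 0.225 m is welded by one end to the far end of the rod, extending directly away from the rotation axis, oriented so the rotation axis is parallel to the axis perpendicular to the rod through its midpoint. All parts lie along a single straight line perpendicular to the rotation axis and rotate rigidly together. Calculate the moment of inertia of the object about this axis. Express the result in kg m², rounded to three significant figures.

1.62

Spherical shell: I_cm = (2/3)MR² = (2/3)(3.62)(0.239)² = 0.13785 kg m²; axis through the centre, so I = 0.13785 kg m².
Thin rod: I_cm = (1/12)ML² = (1/12)(1.62)(1)² = 0.135 kg m²; centre at d = 0.239 + 0.5 = 0.739 m, so I = I_cm + Md² gives I = 0.135 + (1.62)(0.739)² = 1.0197 kg m².
Thin rod: I_cm = (1/12)ML² = (1/12)(0.254)(0.225)² = 0.0010716 kg m²; centre at d = 0.239 + 0.5 + 0.5 + 0.1125 = 1.3515 m, so I = I_cm + Md² gives I = 0.0010716 + (0.254)(1.3515)² = 0.46502 kg m².
Total I = 0.13785 + 1.0197 + 0.46502 = 1.6226 kg m².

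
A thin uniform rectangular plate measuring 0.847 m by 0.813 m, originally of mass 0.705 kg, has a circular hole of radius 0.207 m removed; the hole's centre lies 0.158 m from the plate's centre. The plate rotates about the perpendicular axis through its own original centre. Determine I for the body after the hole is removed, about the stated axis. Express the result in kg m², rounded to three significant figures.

Unpierced body about its centre: I₀ = (1/12)M(a²+b²) = (1/12)(0.705)[(0.847)² + (0.813)²] = 0.08098 kg m².
The removed disk has mass m = M·πr²/(ab) = (0.705)·π(0.207)²/(0.847·0.813) = 0.13782 kg (same uniform areal density).
Its moment of inertia about the rotation axis (parallel-axis theorem): I_hole = (1/2)mr² + md² = (1/2)(0.13782)(0.207)² + (0.13782)(0.158)² = 0.0063932 kg m².
Treating the hole as negative mass, I = I₀ − I_hole = 0.08098 − 0.0063932 = 0.074587 kg m².

0.0746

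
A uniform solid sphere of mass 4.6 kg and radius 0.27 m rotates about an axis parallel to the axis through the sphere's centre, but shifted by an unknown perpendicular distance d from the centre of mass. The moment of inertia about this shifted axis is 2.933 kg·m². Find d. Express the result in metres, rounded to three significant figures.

0.780

About the centre-of-mass axis, I_cm = (2/5)MR² = (2/5)(4.6)(0.27)² = 0.13414 kg·m².
Parallel axis theorem: I = I_cm + Md², so Md² = 2.933 − 0.13414 = 2.7989 kg·m².
d = √(2.7989 / 4.6) = 0.78003 m.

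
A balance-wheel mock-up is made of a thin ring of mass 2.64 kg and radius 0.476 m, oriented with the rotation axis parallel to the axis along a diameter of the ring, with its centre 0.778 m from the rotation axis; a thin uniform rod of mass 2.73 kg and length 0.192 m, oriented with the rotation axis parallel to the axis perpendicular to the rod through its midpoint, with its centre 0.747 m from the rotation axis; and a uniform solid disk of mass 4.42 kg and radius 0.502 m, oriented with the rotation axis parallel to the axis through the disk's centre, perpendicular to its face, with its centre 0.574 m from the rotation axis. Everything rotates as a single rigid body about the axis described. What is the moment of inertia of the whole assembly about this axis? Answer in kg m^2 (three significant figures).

5.44

Thin ring: I_cm = (1/2)MR² = (1/2)(2.64)(0.476)² = 0.29908 kg m^2; centre at d = 0.778 m, so I = I_cm + Md² gives I = 0.29908 + (2.64)(0.778)² = 1.897 kg m^2.
Thin rod: I_cm = (1/12)ML² = (1/12)(2.73)(0.192)² = 0.0083866 kg m^2; centre at d = 0.747 m, so I = I_cm + Md² gives I = 0.0083866 + (2.73)(0.747)² = 1.5318 kg m^2.
Solid disk: I_cm = (1/2)MR² = (1/2)(4.42)(0.502)² = 0.55693 kg m^2; centre at d = 0.574 m, so I = I_cm + Md² gives I = 0.55693 + (4.42)(0.574)² = 2.0132 kg m^2.
Total I = 1.897 + 1.5318 + 2.0132 = 5.442 kg m^2.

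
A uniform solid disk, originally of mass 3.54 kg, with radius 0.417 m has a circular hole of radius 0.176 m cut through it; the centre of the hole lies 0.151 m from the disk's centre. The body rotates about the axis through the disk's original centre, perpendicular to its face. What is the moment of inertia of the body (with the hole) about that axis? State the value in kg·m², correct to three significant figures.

0.284

Unpierced body about its centre: I₀ = (1/2)MR² = (1/2)(3.54)(0.417)² = 0.30778 kg·m².
The removed disk has mass m = M·(r/R)² = (3.54)(0.176/0.417)² = 0.6306 kg (same uniform areal density).
Its moment of inertia about the rotation axis (parallel-axis theorem): I_hole = (1/2)mr² + md² = (1/2)(0.6306)(0.176)² + (0.6306)(0.151)² = 0.024145 kg·m².
Treating the hole as negative mass, I = I₀ − I_hole = 0.30778 − 0.024145 = 0.28364 kg·m².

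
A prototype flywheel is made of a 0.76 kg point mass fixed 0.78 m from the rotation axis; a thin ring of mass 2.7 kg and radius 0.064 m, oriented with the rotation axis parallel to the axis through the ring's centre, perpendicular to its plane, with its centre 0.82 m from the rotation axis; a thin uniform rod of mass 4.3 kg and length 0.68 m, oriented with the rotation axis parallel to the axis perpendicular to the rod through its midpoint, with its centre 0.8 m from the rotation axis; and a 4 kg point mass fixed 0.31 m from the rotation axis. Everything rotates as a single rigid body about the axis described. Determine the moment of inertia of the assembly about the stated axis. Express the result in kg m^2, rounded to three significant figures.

5.59

Point mass: I_cm = 0; centre at d = 0.78 m, so I = I_cm + Md² gives I = 0 + (0.76)(0.78)² = 0.46238 kg m^2.
Thin ring: I_cm = MR² = (2.7)(0.064)² = 0.011059 kg m^2; centre at d = 0.82 m, so I = I_cm + Md² gives I = 0.011059 + (2.7)(0.82)² = 1.8265 kg m^2.
Thin rod: I_cm = (1/12)ML² = (1/12)(4.3)(0.68)² = 0.16569 kg m^2; centre at d = 0.8 m, so I = I_cm + Md² gives I = 0.16569 + (4.3)(0.8)² = 2.9177 kg m^2.
Point mass: I_cm = 0; centre at d = 0.31 m, so I = I_cm + Md² gives I = 0 + (4)(0.31)² = 0.3844 kg m^2.
Total I = 0.46238 + 1.8265 + 2.9177 + 0.3844 = 5.591 kg m^2.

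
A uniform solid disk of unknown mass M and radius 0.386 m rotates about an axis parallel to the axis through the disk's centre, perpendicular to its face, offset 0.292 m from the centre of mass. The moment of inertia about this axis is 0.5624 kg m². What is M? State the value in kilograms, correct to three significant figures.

3.52

I = I_cm + Md² = (1/2)MR² + Md² = M·[0.5·(0.386)² + (0.292)²] = M·0.15976.
So M = 0.5624 / 0.15976 = 3.5202 kg.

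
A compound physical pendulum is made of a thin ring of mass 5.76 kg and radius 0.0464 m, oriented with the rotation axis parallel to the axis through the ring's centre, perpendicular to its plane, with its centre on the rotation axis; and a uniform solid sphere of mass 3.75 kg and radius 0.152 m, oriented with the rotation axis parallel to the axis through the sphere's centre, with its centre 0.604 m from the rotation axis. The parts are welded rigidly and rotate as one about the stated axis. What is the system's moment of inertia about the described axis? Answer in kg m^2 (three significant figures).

Thin ring: I_cm = MR² = (5.76)(0.0464)² = 0.012401 kg m^2; axis through the centre, so I = 0.012401 kg m^2.
Solid sphere: I_cm = (2/5)MR² = (2/5)(3.75)(0.152)² = 0.034656 kg m^2; centre at d = 0.604 m, so I = I_cm + Md² gives I = 0.034656 + (3.75)(0.604)² = 1.4027 kg m^2.
Total I = 0.012401 + 1.4027 = 1.4151 kg m^2.

1.42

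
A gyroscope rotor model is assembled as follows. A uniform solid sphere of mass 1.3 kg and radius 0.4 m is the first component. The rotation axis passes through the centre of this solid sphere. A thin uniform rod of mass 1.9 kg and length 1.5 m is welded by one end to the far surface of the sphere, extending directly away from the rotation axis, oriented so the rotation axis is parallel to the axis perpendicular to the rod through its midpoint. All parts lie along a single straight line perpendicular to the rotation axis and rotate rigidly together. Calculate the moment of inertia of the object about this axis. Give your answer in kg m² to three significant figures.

2.95

Solid sphere: I_cm = (2/5)MR² = (2/5)(1.3)(0.4)² = 0.0832 kg m²; axis through the centre, so I = 0.0832 kg m².
Thin rod: I_cm = (1/12)ML² = (1/12)(1.9)(1.5)² = 0.35625 kg m²; centre at d = 0.4 + 0.75 = 1.15 m, so the parallel axis theorem gives I = 0.35625 + (1.9)(1.15)² = 2.869 kg m².
Total I = 0.0832 + 2.869 = 2.9522 kg m².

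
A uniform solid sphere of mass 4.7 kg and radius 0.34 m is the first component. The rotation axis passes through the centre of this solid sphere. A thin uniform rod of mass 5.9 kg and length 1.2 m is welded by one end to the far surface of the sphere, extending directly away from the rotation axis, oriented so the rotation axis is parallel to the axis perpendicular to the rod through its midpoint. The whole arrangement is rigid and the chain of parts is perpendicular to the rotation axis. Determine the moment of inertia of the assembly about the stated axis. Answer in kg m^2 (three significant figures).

6.14

Solid sphere: I_cm = (2/5)MR² = (2/5)(4.7)(0.34)² = 0.21733 kg m^2; axis through the centre, so I = 0.21733 kg m^2.
Thin rod: I_cm = (1/12)ML² = (1/12)(5.9)(1.2)² = 0.708 kg m^2; centre at d = 0.34 + 0.6 = 0.94 m, so the parallel axis theorem gives I = 0.708 + (5.9)(0.94)² = 5.9212 kg m^2.
Total I = 0.21733 + 5.9212 = 6.1386 kg m^2.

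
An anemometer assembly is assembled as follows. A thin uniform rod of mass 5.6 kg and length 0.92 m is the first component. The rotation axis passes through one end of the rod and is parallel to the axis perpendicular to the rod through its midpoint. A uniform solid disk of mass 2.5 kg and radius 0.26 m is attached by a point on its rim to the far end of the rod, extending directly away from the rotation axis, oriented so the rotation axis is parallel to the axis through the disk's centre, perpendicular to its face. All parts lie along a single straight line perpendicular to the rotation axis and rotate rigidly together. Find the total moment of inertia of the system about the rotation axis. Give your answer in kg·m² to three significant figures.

5.15

Thin rod: I_cm = (1/12)ML² = (1/12)(5.6)(0.92)² = 0.39499 kg·m²; centre at d = 0.46 m, so the parallel axis theorem gives I = 0.39499 + (5.6)(0.46)² = 1.5799 kg·m².
Solid disk: I_cm = (1/2)MR² = (1/2)(2.5)(0.26)² = 0.0845 kg·m²; centre at d = 0.46 + 0.46 + 0.26 = 1.18 m, so the parallel axis theorem gives I = 0.0845 + (2.5)(1.18)² = 3.5655 kg·m².
Total I = 1.5799 + 3.5655 = 5.1454 kg·m².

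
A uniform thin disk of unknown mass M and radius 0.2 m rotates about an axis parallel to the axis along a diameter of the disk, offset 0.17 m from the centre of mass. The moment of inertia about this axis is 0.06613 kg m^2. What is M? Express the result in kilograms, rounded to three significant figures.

1.70

I = I_cm + Md² = (1/4)MR² + Md² = M·[0.25·(0.2)² + (0.17)²] = M·0.0389.
So M = 0.06613 / 0.0389 = 1.7 kg.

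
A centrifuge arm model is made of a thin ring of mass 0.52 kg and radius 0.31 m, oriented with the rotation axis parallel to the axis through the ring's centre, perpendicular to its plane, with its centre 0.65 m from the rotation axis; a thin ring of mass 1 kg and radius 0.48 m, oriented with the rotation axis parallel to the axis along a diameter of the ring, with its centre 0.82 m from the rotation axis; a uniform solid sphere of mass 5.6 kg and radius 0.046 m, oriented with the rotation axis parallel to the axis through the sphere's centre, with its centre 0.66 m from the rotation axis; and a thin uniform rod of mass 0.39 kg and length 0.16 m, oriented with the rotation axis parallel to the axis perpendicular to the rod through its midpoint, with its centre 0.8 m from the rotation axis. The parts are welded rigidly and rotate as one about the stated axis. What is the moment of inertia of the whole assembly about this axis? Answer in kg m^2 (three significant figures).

3.75

Thin ring: I_cm = MR² = (0.52)(0.31)² = 0.049972 kg m^2; centre at d = 0.65 m, so the parallel axis theorem gives I = 0.049972 + (0.52)(0.65)² = 0.26967 kg m^2.
Thin ring: I_cm = (1/2)MR² = (1/2)(1)(0.48)² = 0.1152 kg m^2; centre at d = 0.82 m, so the parallel axis theorem gives I = 0.1152 + (1)(0.82)² = 0.7876 kg m^2.
Solid sphere: I_cm = (2/5)MR² = (2/5)(5.6)(0.046)² = 0.0047398 kg m^2; centre at d = 0.66 m, so the parallel axis theorem gives I = 0.0047398 + (5.6)(0.66)² = 2.4441 kg m^2.
Thin rod: I_cm = (1/12)ML² = (1/12)(0.39)(0.16)² = 0.000832 kg m^2; centre at d = 0.8 m, so the parallel axis theorem gives I = 0.000832 + (0.39)(0.8)² = 0.25043 kg m^2.
Total I = 0.26967 + 0.7876 + 2.4441 + 0.25043 = 3.7518 kg m^2.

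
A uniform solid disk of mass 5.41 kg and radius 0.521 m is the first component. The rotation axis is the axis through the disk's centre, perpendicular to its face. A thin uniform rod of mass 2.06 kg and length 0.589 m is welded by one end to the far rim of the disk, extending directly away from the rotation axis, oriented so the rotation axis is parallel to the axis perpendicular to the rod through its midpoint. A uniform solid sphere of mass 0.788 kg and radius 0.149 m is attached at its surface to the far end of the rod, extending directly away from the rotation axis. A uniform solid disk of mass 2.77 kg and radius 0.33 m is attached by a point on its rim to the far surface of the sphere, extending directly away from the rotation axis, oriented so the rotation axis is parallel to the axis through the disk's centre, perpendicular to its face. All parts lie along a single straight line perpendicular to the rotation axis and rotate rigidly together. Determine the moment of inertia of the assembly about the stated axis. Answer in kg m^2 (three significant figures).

11.9

Solid disk: I_cm = (1/2)MR² = (1/2)(5.41)(0.521)² = 0.73425 kg m^2; axis through the centre, so I = 0.73425 kg m^2.
Thin rod: I_cm = (1/12)ML² = (1/12)(2.06)(0.589)² = 0.059555 kg m^2; centre at d = 0.521 + 0.2945 = 0.8155 m, so I = I_cm + Md² gives I = 0.059555 + (2.06)(0.8155)² = 1.4295 kg m^2.
Solid sphere: I_cm = (2/5)MR² = (2/5)(0.788)(0.149)² = 0.0069978 kg m^2; centre at d = 0.521 + 0.2945 + 0.2945 + 0.149 = 1.259 m, so I = I_cm + Md² gives I = 0.0069978 + (0.788)(1.259)² = 1.256 kg m^2.
Solid disk: I_cm = (1/2)MR² = (1/2)(2.77)(0.33)² = 0.15083 kg m^2; centre at d = 0.521 + 0.2945 + 0.2945 + 0.149 + 0.149 + 0.33 = 1.738 m, so I = I_cm + Md² gives I = 0.15083 + (2.77)(1.738)² = 8.518 kg m^2.
Total I = 0.73425 + 1.4295 + 1.256 + 8.518 = 11.938 kg m^2.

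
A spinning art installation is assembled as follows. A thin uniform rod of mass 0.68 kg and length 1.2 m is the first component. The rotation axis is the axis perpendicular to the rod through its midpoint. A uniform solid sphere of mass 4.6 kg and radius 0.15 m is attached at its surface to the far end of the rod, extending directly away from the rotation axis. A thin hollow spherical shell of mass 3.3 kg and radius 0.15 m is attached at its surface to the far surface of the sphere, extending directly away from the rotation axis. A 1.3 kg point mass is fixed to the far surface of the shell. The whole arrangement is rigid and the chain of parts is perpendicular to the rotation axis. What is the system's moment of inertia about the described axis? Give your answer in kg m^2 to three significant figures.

8.27

Thin rod: I_cm = (1/12)ML² = (1/12)(0.68)(1.2)² = 0.0816 kg m^2; axis through the centre, so I = 0.0816 kg m^2.
Solid sphere: I_cm = (2/5)MR² = (2/5)(4.6)(0.15)² = 0.0414 kg m^2; centre at d = 0.6 + 0.15 = 0.75 m, so the parallel axis theorem gives I = 0.0414 + (4.6)(0.75)² = 2.6289 kg m^2.
Spherical shell: I_cm = (2/3)MR² = (2/3)(3.3)(0.15)² = 0.0495 kg m^2; centre at d = 0.6 + 0.15 + 0.15 + 0.15 = 1.05 m, so the parallel axis theorem gives I = 0.0495 + (3.3)(1.05)² = 3.6877 kg m^2.
Point mass: I_cm = 0; centre at d = 0.6 + 0.15 + 0.15 + 0.15 + 0.15 = 1.2 m, so the parallel axis theorem gives I = 0 + (1.3)(1.2)² = 1.872 kg m^2.
Total I = 0.0816 + 2.6289 + 3.6877 + 1.872 = 8.2702 kg m^2.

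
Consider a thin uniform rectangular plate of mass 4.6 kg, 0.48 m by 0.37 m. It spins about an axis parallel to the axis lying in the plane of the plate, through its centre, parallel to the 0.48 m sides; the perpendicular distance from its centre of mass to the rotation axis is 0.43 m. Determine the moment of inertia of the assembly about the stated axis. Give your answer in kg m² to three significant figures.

I_cm = (1/12)Mb² = (1/12)(4.6)(0.37)² = 0.052478 kg m²; centre at d = 0.43 m, so the parallel axis theorem gives I = 0.052478 + (4.6)(0.43)² = 0.90302 kg m².

0.903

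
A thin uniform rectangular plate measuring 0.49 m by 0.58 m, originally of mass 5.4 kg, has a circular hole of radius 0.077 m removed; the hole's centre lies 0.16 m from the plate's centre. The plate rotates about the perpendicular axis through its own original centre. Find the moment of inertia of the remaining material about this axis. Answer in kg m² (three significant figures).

0.249

Unpierced body about its centre: I₀ = (1/12)M(a²+b²) = (1/12)(5.4)[(0.49)² + (0.58)²] = 0.25943 kg m².
The removed disk has mass m = M·πr²/(ab) = (5.4)·π(0.077)²/(0.49·0.58) = 0.35392 kg (same uniform areal density).
Its moment of inertia about the rotation axis (parallel-axis theorem): I_hole = (1/2)mr² + md² = (1/2)(0.35392)(0.077)² + (0.35392)(0.16)² = 0.010109 kg m².
Treating the hole as negative mass, I = I₀ − I_hole = 0.25943 − 0.010109 = 0.24932 kg m².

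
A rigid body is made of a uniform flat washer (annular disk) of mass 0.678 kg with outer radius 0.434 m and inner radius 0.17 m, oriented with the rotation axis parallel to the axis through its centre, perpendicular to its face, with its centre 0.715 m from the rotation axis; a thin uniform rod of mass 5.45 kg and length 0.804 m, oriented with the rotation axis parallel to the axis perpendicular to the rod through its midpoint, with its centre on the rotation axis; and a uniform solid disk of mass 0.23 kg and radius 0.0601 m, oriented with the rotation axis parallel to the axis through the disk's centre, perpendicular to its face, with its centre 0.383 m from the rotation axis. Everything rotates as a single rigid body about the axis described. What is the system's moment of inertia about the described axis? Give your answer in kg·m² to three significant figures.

0.748

Annular disk: I_cm = (1/2)M(R²+r²) = (1/2)(0.678)[(0.434)² + (0.17)²] = 0.07365 kg·m²; centre at d = 0.715 m, so I = I_cm + Md² gives I = 0.07365 + (0.678)(0.715)² = 0.42026 kg·m².
Thin rod: I_cm = (1/12)ML² = (1/12)(5.45)(0.804)² = 0.29358 kg·m²; axis through the centre, so I = 0.29358 kg·m².
Solid disk: I_cm = (1/2)MR² = (1/2)(0.23)(0.0601)² = 0.00041538 kg·m²; centre at d = 0.383 m, so I = I_cm + Md² gives I = 0.00041538 + (0.23)(0.383)² = 0.034154 kg·m².
Total I = 0.42026 + 0.29358 + 0.034154 = 0.74799 kg·m².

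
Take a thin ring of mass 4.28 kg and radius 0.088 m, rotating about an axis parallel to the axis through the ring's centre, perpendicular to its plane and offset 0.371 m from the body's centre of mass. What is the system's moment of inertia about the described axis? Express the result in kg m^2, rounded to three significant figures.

0.622

I_cm = MR² = (4.28)(0.088)² = 0.033144 kg m^2; centre at d = 0.371 m, so the parallel axis theorem gives I = 0.033144 + (4.28)(0.371)² = 0.62225 kg m^2.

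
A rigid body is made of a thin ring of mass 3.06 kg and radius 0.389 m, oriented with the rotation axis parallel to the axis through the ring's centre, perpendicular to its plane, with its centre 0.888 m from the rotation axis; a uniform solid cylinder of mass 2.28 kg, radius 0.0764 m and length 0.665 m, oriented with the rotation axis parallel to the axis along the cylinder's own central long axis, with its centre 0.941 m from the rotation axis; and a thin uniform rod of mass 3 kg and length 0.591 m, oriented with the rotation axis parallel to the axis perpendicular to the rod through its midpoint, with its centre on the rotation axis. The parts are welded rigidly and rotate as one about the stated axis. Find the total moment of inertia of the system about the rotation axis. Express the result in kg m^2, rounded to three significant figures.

Thin ring: I_cm = MR² = (3.06)(0.389)² = 0.46304 kg m^2; centre at d = 0.888 m, so the parallel axis theorem gives I = 0.46304 + (3.06)(0.888)² = 2.876 kg m^2.
Solid cylinder: I_cm = (1/2)MR² = (1/2)(2.28)(0.0764)² = 0.0066541 kg m^2; centre at d = 0.941 m, so the parallel axis theorem gives I = 0.0066541 + (2.28)(0.941)² = 2.0256 kg m^2.
Thin rod: I_cm = (1/12)ML² = (1/12)(3)(0.591)² = 0.08732 kg m^2; axis through the centre, so I = 0.08732 kg m^2.
Total I = 2.876 + 2.0256 + 0.08732 = 4.9889 kg m^2.

4.99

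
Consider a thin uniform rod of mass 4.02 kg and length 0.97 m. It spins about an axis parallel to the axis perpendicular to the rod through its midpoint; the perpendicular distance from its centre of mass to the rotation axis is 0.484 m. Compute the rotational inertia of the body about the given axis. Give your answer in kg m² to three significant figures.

1.26

I_cm = (1/12)ML² = (1/12)(4.02)(0.97)² = 0.3152 kg m²; centre at d = 0.484 m, so the parallel axis theorem gives I = 0.3152 + (4.02)(0.484)² = 1.2569 kg m².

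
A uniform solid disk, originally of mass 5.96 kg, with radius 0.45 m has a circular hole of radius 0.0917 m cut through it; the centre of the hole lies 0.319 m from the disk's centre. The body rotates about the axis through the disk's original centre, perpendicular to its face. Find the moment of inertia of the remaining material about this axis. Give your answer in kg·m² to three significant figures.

0.577

Unpierced body about its centre: I₀ = (1/2)MR² = (1/2)(5.96)(0.45)² = 0.60345 kg·m².
The removed disk has mass m = M·(r/R)² = (5.96)(0.0917/0.45)² = 0.24749 kg (same uniform areal density).
Its moment of inertia about the rotation axis (parallel-axis theorem): I_hole = (1/2)mr² + md² = (1/2)(0.24749)(0.0917)² + (0.24749)(0.319)² = 0.026226 kg·m².
Treating the hole as negative mass, I = I₀ − I_hole = 0.60345 − 0.026226 = 0.57722 kg·m².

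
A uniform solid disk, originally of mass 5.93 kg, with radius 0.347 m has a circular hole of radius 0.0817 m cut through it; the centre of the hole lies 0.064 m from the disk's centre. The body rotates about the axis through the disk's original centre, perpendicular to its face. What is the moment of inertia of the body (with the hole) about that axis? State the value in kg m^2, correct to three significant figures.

0.355

Unpierced body about its centre: I₀ = (1/2)MR² = (1/2)(5.93)(0.347)² = 0.35701 kg m^2.
The removed disk has mass m = M·(r/R)² = (5.93)(0.0817/0.347)² = 0.32873 kg (same uniform areal density).
Its moment of inertia about the rotation axis (parallel-axis theorem): I_hole = (1/2)mr² + md² = (1/2)(0.32873)(0.0817)² + (0.32873)(0.064)² = 0.0024436 kg m^2.
Treating the hole as negative mass, I = I₀ − I_hole = 0.35701 − 0.0024436 = 0.35457 kg m^2.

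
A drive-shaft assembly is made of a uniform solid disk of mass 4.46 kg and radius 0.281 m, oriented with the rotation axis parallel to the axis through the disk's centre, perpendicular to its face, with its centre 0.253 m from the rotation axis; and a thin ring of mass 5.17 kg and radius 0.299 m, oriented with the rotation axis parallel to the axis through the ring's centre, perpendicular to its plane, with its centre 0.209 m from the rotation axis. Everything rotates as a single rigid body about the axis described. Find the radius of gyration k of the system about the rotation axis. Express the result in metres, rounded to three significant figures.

Solid disk: I_cm = (1/2)MR² = (1/2)(4.46)(0.281)² = 0.17608 kg m^2; centre at d = 0.253 m, so I = I_cm + Md² gives I = 0.17608 + (4.46)(0.253)² = 0.46156 kg m^2.
Thin ring: I_cm = MR² = (5.17)(0.299)² = 0.4622 kg m^2; centre at d = 0.209 m, so I = I_cm + Md² gives I = 0.4622 + (5.17)(0.209)² = 0.68803 kg m^2.
Total I = 1.1496 kg m^2; total mass M = 9.63 kg.
k = √(I/M) = √(1.1496/9.63) = 0.34551 m.

0.346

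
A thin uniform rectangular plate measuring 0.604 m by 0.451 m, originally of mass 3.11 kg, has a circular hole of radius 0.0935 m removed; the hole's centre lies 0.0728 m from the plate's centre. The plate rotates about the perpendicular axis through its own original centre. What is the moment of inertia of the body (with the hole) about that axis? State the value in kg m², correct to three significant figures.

Unpierced body about its centre: I₀ = (1/12)M(a²+b²) = (1/12)(3.11)[(0.604)² + (0.451)²] = 0.14726 kg m².
The removed disk has mass m = M·πr²/(ab) = (3.11)·π(0.0935)²/(0.604·0.451) = 0.31356 kg (same uniform areal density).
Its moment of inertia about the rotation axis (parallel-axis theorem): I_hole = (1/2)mr² + md² = (1/2)(0.31356)(0.0935)² + (0.31356)(0.0728)² = 0.0030324 kg m².
Treating the hole as negative mass, I = I₀ − I_hole = 0.14726 − 0.0030324 = 0.14423 kg m².

0.144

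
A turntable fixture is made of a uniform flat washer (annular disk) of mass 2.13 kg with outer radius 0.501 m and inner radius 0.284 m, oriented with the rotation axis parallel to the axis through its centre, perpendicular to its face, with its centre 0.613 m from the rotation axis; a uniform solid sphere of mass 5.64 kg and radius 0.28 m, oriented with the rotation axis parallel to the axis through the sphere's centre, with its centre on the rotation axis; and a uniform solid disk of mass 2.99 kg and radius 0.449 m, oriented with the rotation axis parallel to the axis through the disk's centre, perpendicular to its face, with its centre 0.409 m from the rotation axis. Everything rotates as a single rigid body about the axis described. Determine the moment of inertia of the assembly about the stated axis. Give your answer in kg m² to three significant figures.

Annular disk: I_cm = (1/2)M(R²+r²) = (1/2)(2.13)[(0.501)² + (0.284)²] = 0.35321 kg m²; centre at d = 0.613 m, so the parallel axis theorem gives I = 0.35321 + (2.13)(0.613)² = 1.1536 kg m².
Solid sphere: I_cm = (2/5)MR² = (2/5)(5.64)(0.28)² = 0.17687 kg m²; axis through the centre, so I = 0.17687 kg m².
Solid disk: I_cm = (1/2)MR² = (1/2)(2.99)(0.449)² = 0.30139 kg m²; centre at d = 0.409 m, so the parallel axis theorem gives I = 0.30139 + (2.99)(0.409)² = 0.80156 kg m².
Total I = 1.1536 + 0.17687 + 0.80156 = 2.132 kg m².

2.13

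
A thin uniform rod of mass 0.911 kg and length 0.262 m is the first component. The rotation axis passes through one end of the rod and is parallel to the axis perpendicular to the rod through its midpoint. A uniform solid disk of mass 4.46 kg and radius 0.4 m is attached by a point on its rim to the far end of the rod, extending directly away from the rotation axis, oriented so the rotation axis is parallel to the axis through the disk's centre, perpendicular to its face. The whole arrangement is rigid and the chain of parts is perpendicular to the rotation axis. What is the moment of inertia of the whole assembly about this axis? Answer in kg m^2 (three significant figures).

2.33

Thin rod: I_cm = (1/12)ML² = (1/12)(0.911)(0.262)² = 0.0052112 kg m^2; centre at d = 0.131 m, so I = I_cm + Md² gives I = 0.0052112 + (0.911)(0.131)² = 0.020845 kg m^2.
Solid disk: I_cm = (1/2)MR² = (1/2)(4.46)(0.4)² = 0.3568 kg m^2; centre at d = 0.131 + 0.131 + 0.4 = 0.662 m, so I = I_cm + Md² gives I = 0.3568 + (4.46)(0.662)² = 2.3114 kg m^2.
Total I = 0.020845 + 2.3114 = 2.3322 kg m^2.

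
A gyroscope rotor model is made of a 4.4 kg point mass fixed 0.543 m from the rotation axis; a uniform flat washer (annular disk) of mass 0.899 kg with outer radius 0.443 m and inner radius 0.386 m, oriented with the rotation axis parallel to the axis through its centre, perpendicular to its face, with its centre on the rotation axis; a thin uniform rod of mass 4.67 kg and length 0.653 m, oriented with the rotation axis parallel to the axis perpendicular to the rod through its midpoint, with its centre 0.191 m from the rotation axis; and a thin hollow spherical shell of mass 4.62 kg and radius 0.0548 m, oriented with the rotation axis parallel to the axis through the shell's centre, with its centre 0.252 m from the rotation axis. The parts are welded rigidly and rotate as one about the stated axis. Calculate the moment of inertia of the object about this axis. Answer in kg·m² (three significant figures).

Point mass: I_cm = 0; centre at d = 0.543 m, so the parallel axis theorem gives I = 0 + (4.4)(0.543)² = 1.2973 kg·m².
Annular disk: I_cm = (1/2)M(R²+r²) = (1/2)(0.899)[(0.443)² + (0.386)²] = 0.15519 kg·m²; axis through the centre, so I = 0.15519 kg·m².
Thin rod: I_cm = (1/12)ML² = (1/12)(4.67)(0.653)² = 0.16594 kg·m²; centre at d = 0.191 m, so the parallel axis theorem gives I = 0.16594 + (4.67)(0.191)² = 0.33631 kg·m².
Spherical shell: I_cm = (2/3)MR² = (2/3)(4.62)(0.0548)² = 0.0092494 kg·m²; centre at d = 0.252 m, so the parallel axis theorem gives I = 0.0092494 + (4.62)(0.252)² = 0.30264 kg·m².
Total I = 1.2973 + 0.15519 + 0.33631 + 0.30264 = 2.0915 kg·m².

2.09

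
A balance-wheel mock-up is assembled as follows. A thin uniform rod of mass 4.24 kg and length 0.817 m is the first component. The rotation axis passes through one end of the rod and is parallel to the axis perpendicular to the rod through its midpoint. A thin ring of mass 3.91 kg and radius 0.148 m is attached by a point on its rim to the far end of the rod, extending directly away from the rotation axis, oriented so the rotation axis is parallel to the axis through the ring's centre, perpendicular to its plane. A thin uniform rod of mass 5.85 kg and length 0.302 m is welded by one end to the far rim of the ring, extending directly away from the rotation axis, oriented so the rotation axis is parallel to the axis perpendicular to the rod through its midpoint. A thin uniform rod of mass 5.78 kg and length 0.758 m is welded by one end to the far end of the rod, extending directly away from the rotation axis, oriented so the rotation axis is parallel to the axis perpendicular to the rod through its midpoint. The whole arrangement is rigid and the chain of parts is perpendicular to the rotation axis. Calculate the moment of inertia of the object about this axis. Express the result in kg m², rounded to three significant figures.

32.9

Thin rod: I_cm = (1/12)ML² = (1/12)(4.24)(0.817)² = 0.23585 kg m²; centre at d = 0.4085 m, so the parallel axis theorem gives I = 0.23585 + (4.24)(0.4085)² = 0.94338 kg m².
Thin ring: I_cm = MR² = (3.91)(0.148)² = 0.085645 kg m²; centre at d = 0.4085 + 0.4085 + 0.148 = 0.965 m, so the parallel axis theorem gives I = 0.085645 + (3.91)(0.965)² = 3.7267 kg m².
Thin rod: I_cm = (1/12)ML² = (1/12)(5.85)(0.302)² = 0.044462 kg m²; centre at d = 0.4085 + 0.4085 + 0.148 + 0.148 + 0.151 = 1.264 m, so the parallel axis theorem gives I = 0.044462 + (5.85)(1.264)² = 9.391 kg m².
Thin rod: I_cm = (1/12)ML² = (1/12)(5.78)(0.758)² = 0.27675 kg m²; centre at d = 0.4085 + 0.4085 + 0.148 + 0.148 + 0.151 + 0.151 + 0.379 = 1.794 m, so the parallel axis theorem gives I = 0.27675 + (5.78)(1.794)² = 18.879 kg m².
Total I = 0.94338 + 3.7267 + 9.391 + 18.879 = 32.94 kg m².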